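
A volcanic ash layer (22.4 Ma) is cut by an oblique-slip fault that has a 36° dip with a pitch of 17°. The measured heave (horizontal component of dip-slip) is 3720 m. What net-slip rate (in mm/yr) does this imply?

0.702 mm/yr

dip-slip = heave / cos(dip) = 3720 / cos(36°) = 4598 m
net slip = dip-slip / sin(rake) = 4598 / sin(17°) = 15730 m
rate = 15730 m / 22.4 Ma = 0.000702 m/yr = 0.702 mm/yr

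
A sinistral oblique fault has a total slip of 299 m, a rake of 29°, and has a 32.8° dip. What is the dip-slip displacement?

145 m

dip-slip = net slip × sin(rake) = 299 m × sin(29°) = 145 m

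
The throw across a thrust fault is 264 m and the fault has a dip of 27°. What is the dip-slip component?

582 m

dip-slip = throw / sin(dip) = 264 / sin(27°) = 582 m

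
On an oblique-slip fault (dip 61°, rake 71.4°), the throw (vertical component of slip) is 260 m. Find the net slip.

314 m

dip-slip = throw / sin(dip) = 260 / sin(61°) = 297.3 m
net slip = dip-slip / sin(rake) = 297.3 / sin(71.4°) = 314 m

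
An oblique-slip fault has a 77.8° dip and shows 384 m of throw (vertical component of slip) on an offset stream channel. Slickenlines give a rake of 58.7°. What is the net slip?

460 m

dip-slip = throw / sin(dip) = 384 / sin(77.8°) = 392.9 m
net slip = dip-slip / sin(rake) = 392.9 / sin(58.7°) = 460 m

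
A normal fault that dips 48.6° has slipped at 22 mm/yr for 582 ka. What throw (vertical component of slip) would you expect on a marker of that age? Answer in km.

dip-slip = rate × time = 22 mm/yr × 582 ka = 12800 m
throw = dip-slip × sin(dip) = 12800 × sin(48.6°) = 9600 m = 9.60 km

9.60 km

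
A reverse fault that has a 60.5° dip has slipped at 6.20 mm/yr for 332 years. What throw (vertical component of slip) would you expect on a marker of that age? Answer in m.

1.79 m

dip-slip = rate × time = 6.20 mm/yr × 332 years = 2.058 m
throw = dip-slip × sin(dip) = 2.058 × sin(60.5°) = 1.79 m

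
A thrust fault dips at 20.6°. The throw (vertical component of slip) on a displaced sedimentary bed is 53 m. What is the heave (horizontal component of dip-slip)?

141 m

heave = throw / tan(dip) = 53 / tan(20.6°) = 141 m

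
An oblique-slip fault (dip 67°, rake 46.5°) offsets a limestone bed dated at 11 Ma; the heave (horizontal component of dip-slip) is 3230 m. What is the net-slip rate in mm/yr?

1.04 mm/yr

dip-slip = heave / cos(dip) = 3230 / cos(67°) = 8267 m
net slip = dip-slip / sin(rake) = 8267 / sin(46.5°) = 11400 m
rate = 11400 m / 11 Ma = 0.00104 m/yr = 1.04 mm/yr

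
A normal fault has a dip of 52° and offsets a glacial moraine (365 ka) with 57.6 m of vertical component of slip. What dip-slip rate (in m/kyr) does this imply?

dip-slip = throw / sin(dip) = 57.6 m / sin(52°) = 73.10 m
rate = 73.10 m / 365 ka = 0.000200 m/yr = 0.200 m/kyr

0.200 m/kyr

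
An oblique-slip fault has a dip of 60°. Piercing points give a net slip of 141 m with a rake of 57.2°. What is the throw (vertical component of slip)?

103 m

dip-slip = net slip × sin(rake) = 141 m × sin(57.2°) = 118.5 m
throw = dip-slip × sin(dip) = 118.5 × sin(60°) = 103 m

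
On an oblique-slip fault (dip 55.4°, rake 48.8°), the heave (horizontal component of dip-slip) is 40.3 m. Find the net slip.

dip-slip = heave / cos(dip) = 40.3 / cos(55.4°) = 70.97 m
net slip = dip-slip / sin(rake) = 70.97 / sin(48.8°) = 94.3 m

94.3 m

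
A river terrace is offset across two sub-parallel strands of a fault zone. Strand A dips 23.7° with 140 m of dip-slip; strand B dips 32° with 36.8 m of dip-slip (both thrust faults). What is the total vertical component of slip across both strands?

75.8 m

throw_A = 140 × sin(23.7°) = 56.27 m
throw_B = 36.8 × sin(32°) = 19.50 m
total = 56.27 + 19.50 = 75.8 m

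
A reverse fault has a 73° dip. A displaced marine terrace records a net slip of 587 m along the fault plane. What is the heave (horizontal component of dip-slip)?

heave = dip-slip × cos(dip) = 587 m × cos(73°) = 172 m

172 m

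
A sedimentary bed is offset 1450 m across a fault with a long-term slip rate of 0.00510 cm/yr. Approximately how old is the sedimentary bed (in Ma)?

age = offset / rate = 1450 m / (0.00510 cm/yr) = 2.84e+07 yr = 28.4 Ma

28.4 Ma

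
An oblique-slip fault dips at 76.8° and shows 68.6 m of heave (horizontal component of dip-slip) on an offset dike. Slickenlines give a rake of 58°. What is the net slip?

354 m

dip-slip = heave / cos(dip) = 68.6 / cos(76.8°) = 300.4 m
net slip = dip-slip / sin(rake) = 300.4 / sin(58°) = 354 m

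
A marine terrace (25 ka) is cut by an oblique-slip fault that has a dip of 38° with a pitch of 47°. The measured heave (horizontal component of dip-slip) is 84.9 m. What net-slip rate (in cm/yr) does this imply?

dip-slip = heave / cos(dip) = 84.9 / cos(38°) = 107.7 m
net slip = dip-slip / sin(rake) = 107.7 / sin(47°) = 147.3 m
rate = 147.3 m / 25 ka = 0.00589 m/yr = 0.589 cm/yr

0.589 cm/yr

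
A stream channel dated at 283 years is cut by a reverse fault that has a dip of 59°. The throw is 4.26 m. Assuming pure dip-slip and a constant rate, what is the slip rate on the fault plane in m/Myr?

17600 m/Myr

dip-slip = throw / sin(dip) = 4.26 m / sin(59°) = 4.970 m
rate = 4.970 m / 283 years = 0.0176 m/yr = 17600 m/Myr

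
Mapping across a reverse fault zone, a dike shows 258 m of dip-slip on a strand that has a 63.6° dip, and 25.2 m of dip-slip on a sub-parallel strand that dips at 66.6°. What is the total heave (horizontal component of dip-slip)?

125 m

heave_A = 258 × cos(63.6°) = 114.7 m
heave_B = 25.2 × cos(66.6°) = 10.01 m
total = 114.7 + 10.01 = 125 m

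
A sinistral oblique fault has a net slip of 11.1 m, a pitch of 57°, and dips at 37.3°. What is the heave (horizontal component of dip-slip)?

dip-slip = net slip × sin(rake) = 11.1 m × sin(57°) = 9.309 m
heave = dip-slip × cos(dip) = 9.309 × cos(37.3°) = 7.41 m

7.41 m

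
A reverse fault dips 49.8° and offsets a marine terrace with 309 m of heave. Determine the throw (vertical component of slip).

366 m

throw = heave × tan(dip) = 309 × tan(49.8°) = 366 m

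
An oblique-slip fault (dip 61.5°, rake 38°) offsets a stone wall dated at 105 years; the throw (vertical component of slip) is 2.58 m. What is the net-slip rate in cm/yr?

dip-slip = throw / sin(dip) = 2.58 / sin(61.5°) = 2.936 m
net slip = dip-slip / sin(rake) = 2.936 / sin(38°) = 4.768 m
rate = 4.768 m / 105 years = 0.0454 m/yr = 4.54 cm/yr

4.54 cm/yr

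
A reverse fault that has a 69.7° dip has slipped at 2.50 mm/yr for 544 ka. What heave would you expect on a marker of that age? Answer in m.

472 m

dip-slip = rate × time = 2.50 mm/yr × 544 ka = 1360 m
heave = dip-slip × cos(dip) = 1360 × cos(69.7°) = 472 m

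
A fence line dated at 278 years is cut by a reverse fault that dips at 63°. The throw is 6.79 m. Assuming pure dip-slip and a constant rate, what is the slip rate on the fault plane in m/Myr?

27400 m/Myr

dip-slip = throw / sin(dip) = 6.79 m / sin(63°) = 7.621 m
rate = 7.621 m / 278 years = 0.0274 m/yr = 27400 m/Myr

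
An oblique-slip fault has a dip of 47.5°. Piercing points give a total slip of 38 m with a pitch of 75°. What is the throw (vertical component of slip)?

dip-slip = net slip × sin(rake) = 38 m × sin(75°) = 36.71 m
throw = dip-slip × sin(dip) = 36.71 × sin(47.5°) = 27.1 m

27.1 m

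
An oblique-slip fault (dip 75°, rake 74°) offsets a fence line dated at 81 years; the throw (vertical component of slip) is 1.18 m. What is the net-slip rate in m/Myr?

dip-slip = throw / sin(dip) = 1.18 / sin(75°) = 1.222 m
net slip = dip-slip / sin(rake) = 1.222 / sin(74°) = 1.271 m
rate = 1.271 m / 81 years = 0.0157 m/yr = 15700 m/Myr

15700 m/Myr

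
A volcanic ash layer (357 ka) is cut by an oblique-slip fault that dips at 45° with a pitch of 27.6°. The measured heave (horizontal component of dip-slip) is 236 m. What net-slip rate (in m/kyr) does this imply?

2.02 m/kyr

dip-slip = heave / cos(dip) = 236 / cos(45°) = 333.8 m
net slip = dip-slip / sin(rake) = 333.8 / sin(27.6°) = 720.4 m
rate = 720.4 m / 357 ka = 0.00202 m/yr = 2.02 m/kyr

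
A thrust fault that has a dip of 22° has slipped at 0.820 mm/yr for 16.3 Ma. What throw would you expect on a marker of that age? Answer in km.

dip-slip = rate × time = 0.820 mm/yr × 16.3 Ma = 13370 m
throw = dip-slip × sin(dip) = 13370 × sin(22°) = 5010 m = 5.01 km

5.01 km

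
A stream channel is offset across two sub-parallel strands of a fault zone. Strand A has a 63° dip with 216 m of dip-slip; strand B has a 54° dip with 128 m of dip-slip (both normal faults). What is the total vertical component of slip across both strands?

throw_A = 216 × sin(63°) = 192.5 m
throw_B = 128 × sin(54°) = 103.6 m
total = 192.5 + 103.6 = 296 m

296 m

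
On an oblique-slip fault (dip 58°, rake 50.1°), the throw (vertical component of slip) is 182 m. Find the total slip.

dip-slip = throw / sin(dip) = 182 / sin(58°) = 214.6 m
net slip = dip-slip / sin(rake) = 214.6 / sin(50.1°) = 280 m

280 m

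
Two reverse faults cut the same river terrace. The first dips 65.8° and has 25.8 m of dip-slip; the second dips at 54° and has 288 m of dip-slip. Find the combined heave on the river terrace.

180 m

heave_A = 25.8 × cos(65.8°) = 10.58 m
heave_B = 288 × cos(54°) = 169.3 m
total = 10.58 + 169.3 = 180 m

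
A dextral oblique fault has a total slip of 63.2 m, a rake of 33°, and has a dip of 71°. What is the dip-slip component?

dip-slip = net slip × sin(rake) = 63.2 m × sin(33°) = 34.4 m

34.4 m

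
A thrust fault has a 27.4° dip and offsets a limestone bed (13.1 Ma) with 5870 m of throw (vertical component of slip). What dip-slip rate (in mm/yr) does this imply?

0.974 mm/yr

dip-slip = throw / sin(dip) = 5870 m / sin(27.4°) = 12760 m
rate = 12760 m / 13.1 Ma = 0.000974 m/yr = 0.974 mm/yr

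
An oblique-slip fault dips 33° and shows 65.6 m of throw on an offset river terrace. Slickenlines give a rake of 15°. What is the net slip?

dip-slip = throw / sin(dip) = 65.6 / sin(33°) = 120.4 m
net slip = dip-slip / sin(rake) = 120.4 / sin(15°) = 465 m

465 m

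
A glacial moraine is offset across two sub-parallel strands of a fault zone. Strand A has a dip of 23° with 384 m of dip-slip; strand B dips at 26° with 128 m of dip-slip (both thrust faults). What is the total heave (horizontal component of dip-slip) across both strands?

heave_A = 384 × cos(23°) = 353.5 m
heave_B = 128 × cos(26°) = 115 m
total = 353.5 + 115 = 469 m

469 m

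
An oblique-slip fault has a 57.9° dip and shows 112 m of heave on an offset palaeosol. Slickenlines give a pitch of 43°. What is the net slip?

dip-slip = heave / cos(dip) = 112 / cos(57.9°) = 210.8 m
net slip = dip-slip / sin(rake) = 210.8 / sin(43°) = 309 m

309 m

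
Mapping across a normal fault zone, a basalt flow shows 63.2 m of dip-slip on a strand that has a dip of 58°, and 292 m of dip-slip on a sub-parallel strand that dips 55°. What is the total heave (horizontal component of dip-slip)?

heave_A = 63.2 × cos(58°) = 33.49 m
heave_B = 292 × cos(55°) = 167.5 m
total = 33.49 + 167.5 = 201 m

201 m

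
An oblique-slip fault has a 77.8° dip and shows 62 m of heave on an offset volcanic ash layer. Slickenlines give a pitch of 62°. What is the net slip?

dip-slip = heave / cos(dip) = 62 / cos(77.8°) = 293.4 m
net slip = dip-slip / sin(rake) = 293.4 / sin(62°) = 332 m

332 m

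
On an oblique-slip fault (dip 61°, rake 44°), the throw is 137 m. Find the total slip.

225 m

dip-slip = throw / sin(dip) = 137 / sin(61°) = 156.6 m
net slip = dip-slip / sin(rake) = 156.6 / sin(44°) = 225 m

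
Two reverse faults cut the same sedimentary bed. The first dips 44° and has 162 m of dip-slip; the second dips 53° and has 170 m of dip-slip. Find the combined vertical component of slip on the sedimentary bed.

248 m

throw_A = 162 × sin(44°) = 112.5 m
throw_B = 170 × sin(53°) = 135.8 m
total = 112.5 + 135.8 = 248 m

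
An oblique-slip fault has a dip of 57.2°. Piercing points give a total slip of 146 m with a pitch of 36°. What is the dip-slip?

85.8 m

dip-slip = net slip × sin(rake) = 146 m × sin(36°) = 85.8 m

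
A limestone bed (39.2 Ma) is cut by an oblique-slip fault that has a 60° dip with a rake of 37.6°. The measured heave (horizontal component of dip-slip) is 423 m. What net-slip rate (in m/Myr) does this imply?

35.4 m/Myr

dip-slip = heave / cos(dip) = 423 / cos(60°) = 846 m
net slip = dip-slip / sin(rake) = 846 / sin(37.6°) = 1387 m
rate = 1387 m / 39.2 Ma = 0.0000354 m/yr = 35.4 m/Myr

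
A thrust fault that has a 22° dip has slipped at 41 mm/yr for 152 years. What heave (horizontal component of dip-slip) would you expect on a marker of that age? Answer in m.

5.78 m

dip-slip = rate × time = 41 mm/yr × 152 years = 6.232 m
heave = dip-slip × cos(dip) = 6.232 × cos(22°) = 5.78 m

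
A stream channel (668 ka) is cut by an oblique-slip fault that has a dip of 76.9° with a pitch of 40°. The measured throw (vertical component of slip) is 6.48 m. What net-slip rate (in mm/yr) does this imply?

dip-slip = throw / sin(dip) = 6.48 / sin(76.9°) = 6.653 m
net slip = dip-slip / sin(rake) = 6.653 / sin(40°) = 10.35 m
rate = 10.35 m / 668 ka = 0.0000155 m/yr = 0.0155 mm/yr

0.0155 mm/yr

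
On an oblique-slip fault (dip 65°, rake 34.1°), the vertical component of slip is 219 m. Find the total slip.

dip-slip = throw / sin(dip) = 219 / sin(65°) = 241.6 m
net slip = dip-slip / sin(rake) = 241.6 / sin(34.1°) = 431 m

431 m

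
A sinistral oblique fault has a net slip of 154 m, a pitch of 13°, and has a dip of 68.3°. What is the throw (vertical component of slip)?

dip-slip = net slip × sin(rake) = 154 m × sin(13°) = 34.64 m
throw = dip-slip × sin(dip) = 34.64 × sin(68.3°) = 32.2 m

32.2 m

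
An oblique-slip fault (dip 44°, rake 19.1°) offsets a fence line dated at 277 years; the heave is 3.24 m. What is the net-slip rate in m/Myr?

49700 m/Myr

dip-slip = heave / cos(dip) = 3.24 / cos(44°) = 4.504 m
net slip = dip-slip / sin(rake) = 4.504 / sin(19.1°) = 13.76 m
rate = 13.76 m / 277 years = 0.0497 m/yr = 49700 m/Myr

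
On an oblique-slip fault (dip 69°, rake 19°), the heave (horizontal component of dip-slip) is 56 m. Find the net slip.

dip-slip = heave / cos(dip) = 56 / cos(69°) = 156.3 m
net slip = dip-slip / sin(rake) = 156.3 / sin(19°) = 480 m

480 m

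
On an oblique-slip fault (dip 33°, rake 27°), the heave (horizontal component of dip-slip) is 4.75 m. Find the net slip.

12.5 m

dip-slip = heave / cos(dip) = 4.75 / cos(33°) = 5.664 m
net slip = dip-slip / sin(rake) = 5.664 / sin(27°) = 12.5 m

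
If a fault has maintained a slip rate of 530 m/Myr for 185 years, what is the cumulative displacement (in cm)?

slip = rate × time = 530 m/Myr × 185 years = 0.0980 m = 9.80 cm

9.80 cm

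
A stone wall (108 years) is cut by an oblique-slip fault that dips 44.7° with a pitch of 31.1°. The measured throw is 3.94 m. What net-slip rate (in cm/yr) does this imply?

10 cm/yr

dip-slip = throw / sin(dip) = 3.94 / sin(44.7°) = 5.601 m
net slip = dip-slip / sin(rake) = 5.601 / sin(31.1°) = 10.84 m
rate = 10.84 m / 108 years = 0.100 m/yr = 10 cm/yr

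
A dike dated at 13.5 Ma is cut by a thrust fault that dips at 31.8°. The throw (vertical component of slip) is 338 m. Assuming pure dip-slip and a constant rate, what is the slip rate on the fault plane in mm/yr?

dip-slip = throw / sin(dip) = 338 m / sin(31.8°) = 641.4 m
rate = 641.4 m / 13.5 Ma = 0.0000475 m/yr = 0.0475 mm/yr

0.0475 mm/yr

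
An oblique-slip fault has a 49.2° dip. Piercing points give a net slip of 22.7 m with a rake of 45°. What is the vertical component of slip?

dip-slip = net slip × sin(rake) = 22.7 m × sin(45°) = 16.05 m
throw = dip-slip × sin(dip) = 16.05 × sin(49.2°) = 12.2 m

12.2 m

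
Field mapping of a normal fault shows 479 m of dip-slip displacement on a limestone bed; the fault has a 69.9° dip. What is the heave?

165 m

heave = dip-slip × cos(dip) = 479 m × cos(69.9°) = 165 m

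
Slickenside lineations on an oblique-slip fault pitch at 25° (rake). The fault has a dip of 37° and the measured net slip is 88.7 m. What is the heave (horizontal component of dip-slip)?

29.9 m

dip-slip = net slip × sin(rake) = 88.7 m × sin(25°) = 37.49 m
heave = dip-slip × cos(dip) = 37.49 × cos(37°) = 29.9 m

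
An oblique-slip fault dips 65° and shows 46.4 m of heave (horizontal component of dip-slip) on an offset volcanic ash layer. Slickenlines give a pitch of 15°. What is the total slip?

dip-slip = heave / cos(dip) = 46.4 / cos(65°) = 109.8 m
net slip = dip-slip / sin(rake) = 109.8 / sin(15°) = 424 m

424 m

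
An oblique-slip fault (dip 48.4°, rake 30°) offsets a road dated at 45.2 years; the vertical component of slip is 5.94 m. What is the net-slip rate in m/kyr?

351 m/kyr

dip-slip = throw / sin(dip) = 5.94 / sin(48.4°) = 7.943 m
net slip = dip-slip / sin(rake) = 7.943 / sin(30°) = 15.89 m
rate = 15.89 m / 45.2 years = 0.351 m/yr = 351 m/kyr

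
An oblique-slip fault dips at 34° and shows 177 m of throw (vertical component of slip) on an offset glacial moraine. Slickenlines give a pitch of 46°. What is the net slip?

440 m

dip-slip = throw / sin(dip) = 177 / sin(34°) = 316.5 m
net slip = dip-slip / sin(rake) = 316.5 / sin(46°) = 440 m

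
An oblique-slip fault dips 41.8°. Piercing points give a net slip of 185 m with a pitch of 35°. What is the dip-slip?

106 m

dip-slip = net slip × sin(rake) = 185 m × sin(35°) = 106 m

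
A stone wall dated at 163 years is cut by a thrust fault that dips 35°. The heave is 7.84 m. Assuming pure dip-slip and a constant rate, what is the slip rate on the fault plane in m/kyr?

58.7 m/kyr

dip-slip = heave / cos(dip) = 7.84 m / cos(35°) = 9.571 m
rate = 9.571 m / 163 years = 0.0587 m/yr = 58.7 m/kyr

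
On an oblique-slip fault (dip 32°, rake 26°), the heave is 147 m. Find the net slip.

395 m

dip-slip = heave / cos(dip) = 147 / cos(32°) = 173.3 m
net slip = dip-slip / sin(rake) = 173.3 / sin(26°) = 395 m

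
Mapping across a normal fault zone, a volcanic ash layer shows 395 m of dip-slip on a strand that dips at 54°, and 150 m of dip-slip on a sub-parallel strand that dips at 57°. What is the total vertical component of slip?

throw_A = 395 × sin(54°) = 319.6 m
throw_B = 150 × sin(57°) = 125.8 m
total = 319.6 + 125.8 = 445 m

445 m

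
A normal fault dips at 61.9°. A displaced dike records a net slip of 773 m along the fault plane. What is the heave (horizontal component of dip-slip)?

364 m

heave = dip-slip × cos(dip) = 773 m × cos(61.9°) = 364 m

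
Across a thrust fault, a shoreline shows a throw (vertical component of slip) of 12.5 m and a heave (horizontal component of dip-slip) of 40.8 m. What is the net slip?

net slip = √(throw² + heave²) = √(12.5² + 40.8²) = 42.7 m

42.7 m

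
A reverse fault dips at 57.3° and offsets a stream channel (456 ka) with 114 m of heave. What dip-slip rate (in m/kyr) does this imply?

0.463 m/kyr

dip-slip = heave / cos(dip) = 114 m / cos(57.3°) = 211 m
rate = 211 m / 456 ka = 0.000463 m/yr = 0.463 m/kyr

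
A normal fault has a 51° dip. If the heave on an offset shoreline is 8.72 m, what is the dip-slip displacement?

13.9 m

dip-slip = heave / cos(dip) = 8.72 / cos(51°) = 13.9 m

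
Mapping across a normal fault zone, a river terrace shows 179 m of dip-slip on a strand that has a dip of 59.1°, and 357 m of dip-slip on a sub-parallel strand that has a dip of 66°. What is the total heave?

237 m

heave_A = 179 × cos(59.1°) = 91.92 m
heave_B = 357 × cos(66°) = 145.2 m
total = 91.92 + 145.2 = 237 m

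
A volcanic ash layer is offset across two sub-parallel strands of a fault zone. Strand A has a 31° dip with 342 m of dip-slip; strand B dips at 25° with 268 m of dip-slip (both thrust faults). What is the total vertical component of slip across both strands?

throw_A = 342 × sin(31°) = 176.1 m
throw_B = 268 × sin(25°) = 113.3 m
total = 176.1 + 113.3 = 289 m

289 m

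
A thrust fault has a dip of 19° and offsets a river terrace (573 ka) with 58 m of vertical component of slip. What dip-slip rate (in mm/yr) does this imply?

dip-slip = throw / sin(dip) = 58 m / sin(19°) = 178.2 m
rate = 178.2 m / 573 ka = 0.000311 m/yr = 0.311 mm/yr

0.311 mm/yr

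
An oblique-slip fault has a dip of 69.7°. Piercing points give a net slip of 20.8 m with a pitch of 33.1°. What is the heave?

3.94 m

dip-slip = net slip × sin(rake) = 20.8 m × sin(33.1°) = 11.36 m
heave = dip-slip × cos(dip) = 11.36 × cos(69.7°) = 3.94 m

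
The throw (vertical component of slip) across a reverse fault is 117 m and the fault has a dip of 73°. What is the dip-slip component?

dip-slip = throw / sin(dip) = 117 / sin(73°) = 122 m

122 m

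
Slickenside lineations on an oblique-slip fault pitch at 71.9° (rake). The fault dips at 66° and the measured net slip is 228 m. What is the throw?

198 m

dip-slip = net slip × sin(rake) = 228 m × sin(71.9°) = 216.7 m
throw = dip-slip × sin(dip) = 216.7 × sin(66°) = 198 m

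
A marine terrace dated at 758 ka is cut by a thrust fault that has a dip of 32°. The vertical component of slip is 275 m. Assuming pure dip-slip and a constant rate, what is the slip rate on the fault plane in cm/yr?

dip-slip = throw / sin(dip) = 275 m / sin(32°) = 518.9 m
rate = 518.9 m / 758 ka = 0.000685 m/yr = 0.0685 cm/yr

0.0685 cm/yr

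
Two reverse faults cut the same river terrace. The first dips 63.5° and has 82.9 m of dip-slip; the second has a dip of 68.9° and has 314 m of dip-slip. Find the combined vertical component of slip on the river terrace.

367 m

throw_A = 82.9 × sin(63.5°) = 74.19 m
throw_B = 314 × sin(68.9°) = 292.9 m
total = 74.19 + 292.9 = 367 m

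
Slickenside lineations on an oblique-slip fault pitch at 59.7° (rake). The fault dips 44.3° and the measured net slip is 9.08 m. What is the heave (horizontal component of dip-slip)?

dip-slip = net slip × sin(rake) = 9.08 m × sin(59.7°) = 7.840 m
heave = dip-slip × cos(dip) = 7.840 × cos(44.3°) = 5.61 m

5.61 m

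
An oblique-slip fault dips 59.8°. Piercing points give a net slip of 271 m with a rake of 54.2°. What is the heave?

111 m

dip-slip = net slip × sin(rake) = 271 m × sin(54.2°) = 219.8 m
heave = dip-slip × cos(dip) = 219.8 × cos(59.8°) = 111 m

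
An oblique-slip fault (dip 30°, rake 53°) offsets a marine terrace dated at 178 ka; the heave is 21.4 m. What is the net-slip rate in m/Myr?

174 m/Myr

dip-slip = heave / cos(dip) = 21.4 / cos(30°) = 24.71 m
net slip = dip-slip / sin(rake) = 24.71 / sin(53°) = 30.94 m
rate = 30.94 m / 178 ka = 0.000174 m/yr = 174 m/Myr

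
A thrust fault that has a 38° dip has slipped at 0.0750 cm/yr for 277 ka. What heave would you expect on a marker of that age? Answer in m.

164 m

dip-slip = rate × time = 0.0750 cm/yr × 277 ka = 207.8 m
heave = dip-slip × cos(dip) = 207.8 × cos(38°) = 164 m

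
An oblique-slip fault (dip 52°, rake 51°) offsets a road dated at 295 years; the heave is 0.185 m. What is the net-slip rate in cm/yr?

dip-slip = heave / cos(dip) = 0.185 / cos(52°) = 0.3005 m
net slip = dip-slip / sin(rake) = 0.3005 / sin(51°) = 0.3867 m
rate = 0.3867 m / 295 years = 0.00131 m/yr = 0.131 cm/yr

0.131 cm/yr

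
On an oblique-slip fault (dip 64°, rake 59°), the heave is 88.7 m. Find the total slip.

dip-slip = heave / cos(dip) = 88.7 / cos(64°) = 202.3 m
net slip = dip-slip / sin(rake) = 202.3 / sin(59°) = 236 m

236 m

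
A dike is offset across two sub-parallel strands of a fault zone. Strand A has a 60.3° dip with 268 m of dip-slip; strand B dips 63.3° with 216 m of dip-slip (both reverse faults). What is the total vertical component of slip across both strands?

throw_A = 268 × sin(60.3°) = 232.8 m
throw_B = 216 × sin(63.3°) = 193 m
total = 232.8 + 193 = 426 m

426 m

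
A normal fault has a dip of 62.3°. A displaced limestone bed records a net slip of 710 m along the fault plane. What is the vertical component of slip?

629 m

throw = dip-slip × sin(dip) = 710 m × sin(62.3°) = 629 m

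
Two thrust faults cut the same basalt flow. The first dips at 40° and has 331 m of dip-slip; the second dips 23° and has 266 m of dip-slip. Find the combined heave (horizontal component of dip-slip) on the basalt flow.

heave_A = 331 × cos(40°) = 253.6 m
heave_B = 266 × cos(23°) = 244.9 m
total = 253.6 + 244.9 = 498 m

498 m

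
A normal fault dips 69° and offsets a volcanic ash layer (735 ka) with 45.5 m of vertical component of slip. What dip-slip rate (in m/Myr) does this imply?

66.3 m/Myr

dip-slip = throw / sin(dip) = 45.5 m / sin(69°) = 48.74 m
rate = 48.74 m / 735 ka = 0.0000663 m/yr = 66.3 m/Myr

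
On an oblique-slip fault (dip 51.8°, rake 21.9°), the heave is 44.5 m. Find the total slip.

dip-slip = heave / cos(dip) = 44.5 / cos(51.8°) = 71.96 m
net slip = dip-slip / sin(rake) = 71.96 / sin(21.9°) = 193 m

193 m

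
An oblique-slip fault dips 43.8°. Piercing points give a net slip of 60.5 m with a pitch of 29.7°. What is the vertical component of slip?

dip-slip = net slip × sin(rake) = 60.5 m × sin(29.7°) = 29.98 m
throw = dip-slip × sin(dip) = 29.98 × sin(43.8°) = 20.7 m

20.7 m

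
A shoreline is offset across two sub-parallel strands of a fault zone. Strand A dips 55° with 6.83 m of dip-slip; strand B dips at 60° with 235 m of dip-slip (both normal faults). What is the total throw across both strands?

throw_A = 6.83 × sin(55°) = 5.595 m
throw_B = 235 × sin(60°) = 203.5 m
total = 5.595 + 203.5 = 209 m

209 m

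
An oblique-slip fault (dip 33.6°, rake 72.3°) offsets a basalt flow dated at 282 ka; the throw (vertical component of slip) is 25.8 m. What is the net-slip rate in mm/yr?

dip-slip = throw / sin(dip) = 25.8 / sin(33.6°) = 46.62 m
net slip = dip-slip / sin(rake) = 46.62 / sin(72.3°) = 48.94 m
rate = 48.94 m / 282 ka = 0.000174 m/yr = 0.174 mm/yr

0.174 mm/yr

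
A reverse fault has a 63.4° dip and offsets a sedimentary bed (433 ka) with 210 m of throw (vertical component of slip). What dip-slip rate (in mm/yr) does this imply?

0.542 mm/yr

dip-slip = throw / sin(dip) = 210 m / sin(63.4°) = 234.9 m
rate = 234.9 m / 433 ka = 0.000542 m/yr = 0.542 mm/yr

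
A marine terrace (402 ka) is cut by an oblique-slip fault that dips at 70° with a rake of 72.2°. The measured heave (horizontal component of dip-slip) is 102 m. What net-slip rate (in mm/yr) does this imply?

dip-slip = heave / cos(dip) = 102 / cos(70°) = 298.2 m
net slip = dip-slip / sin(rake) = 298.2 / sin(72.2°) = 313.2 m
rate = 313.2 m / 402 ka = 0.000779 m/yr = 0.779 mm/yr

0.779 mm/yr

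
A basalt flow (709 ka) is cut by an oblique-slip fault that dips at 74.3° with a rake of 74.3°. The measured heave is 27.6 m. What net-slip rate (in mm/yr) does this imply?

0.149 mm/yr

dip-slip = heave / cos(dip) = 27.6 / cos(74.3°) = 102 m
net slip = dip-slip / sin(rake) = 102 / sin(74.3°) = 105.9 m
rate = 105.9 m / 709 ka = 0.000149 m/yr = 0.149 mm/yr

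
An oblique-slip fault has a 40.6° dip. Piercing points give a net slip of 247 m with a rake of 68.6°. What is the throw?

dip-slip = net slip × sin(rake) = 247 m × sin(68.6°) = 230 m
throw = dip-slip × sin(dip) = 230 × sin(40.6°) = 150 m

150 m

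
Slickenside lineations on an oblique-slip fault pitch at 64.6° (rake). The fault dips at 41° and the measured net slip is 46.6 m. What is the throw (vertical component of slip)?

27.6 m

dip-slip = net slip × sin(rake) = 46.6 m × sin(64.6°) = 42.10 m
throw = dip-slip × sin(dip) = 42.10 × sin(41°) = 27.6 m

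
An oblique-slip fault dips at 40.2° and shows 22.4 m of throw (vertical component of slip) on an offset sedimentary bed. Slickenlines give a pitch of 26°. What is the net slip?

79.2 m

dip-slip = throw / sin(dip) = 22.4 / sin(40.2°) = 34.70 m
net slip = dip-slip / sin(rake) = 34.70 / sin(26°) = 79.2 m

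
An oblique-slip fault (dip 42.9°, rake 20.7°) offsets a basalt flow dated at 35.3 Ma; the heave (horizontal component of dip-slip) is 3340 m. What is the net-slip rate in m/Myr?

365 m/Myr

dip-slip = heave / cos(dip) = 3340 / cos(42.9°) = 4559 m
net slip = dip-slip / sin(rake) = 4559 / sin(20.7°) = 12900 m
rate = 12900 m / 35.3 Ma = 0.000365 m/yr = 365 m/Myr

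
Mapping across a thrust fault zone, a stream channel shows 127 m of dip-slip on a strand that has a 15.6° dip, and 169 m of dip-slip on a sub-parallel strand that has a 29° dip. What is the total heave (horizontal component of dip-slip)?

heave_A = 127 × cos(15.6°) = 122.3 m
heave_B = 169 × cos(29°) = 147.8 m
total = 122.3 + 147.8 = 270 m

270 m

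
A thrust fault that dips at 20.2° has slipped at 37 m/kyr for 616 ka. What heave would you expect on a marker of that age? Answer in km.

21.4 km

dip-slip = rate × time = 37 m/kyr × 616 ka = 22790 m
heave = dip-slip × cos(dip) = 22790 × cos(20.2°) = 21400 m = 21.4 km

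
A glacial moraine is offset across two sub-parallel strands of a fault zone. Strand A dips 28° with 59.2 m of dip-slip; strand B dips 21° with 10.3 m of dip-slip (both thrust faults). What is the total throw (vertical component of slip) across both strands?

throw_A = 59.2 × sin(28°) = 27.79 m
throw_B = 10.3 × sin(21°) = 3.691 m
total = 27.79 + 3.691 = 31.5 m

31.5 m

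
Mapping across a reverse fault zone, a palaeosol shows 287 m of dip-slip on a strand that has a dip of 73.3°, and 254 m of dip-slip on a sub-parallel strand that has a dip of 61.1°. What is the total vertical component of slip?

497 m

throw_A = 287 × sin(73.3°) = 274.9 m
throw_B = 254 × sin(61.1°) = 222.4 m
total = 274.9 + 222.4 = 497 m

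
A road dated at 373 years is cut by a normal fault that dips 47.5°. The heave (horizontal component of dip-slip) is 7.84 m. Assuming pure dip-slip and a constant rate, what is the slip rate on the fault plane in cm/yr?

3.11 cm/yr

dip-slip = heave / cos(dip) = 7.84 m / cos(47.5°) = 11.60 m
rate = 11.60 m / 373 years = 0.0311 m/yr = 3.11 cm/yr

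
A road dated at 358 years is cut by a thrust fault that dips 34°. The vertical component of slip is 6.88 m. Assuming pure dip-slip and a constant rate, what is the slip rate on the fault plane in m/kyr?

dip-slip = throw / sin(dip) = 6.88 m / sin(34°) = 12.30 m
rate = 12.30 m / 358 years = 0.0344 m/yr = 34.4 m/kyr

34.4 m/kyr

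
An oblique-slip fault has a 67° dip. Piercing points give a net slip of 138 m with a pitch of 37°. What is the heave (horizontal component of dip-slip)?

32.5 m

dip-slip = net slip × sin(rake) = 138 m × sin(37°) = 83.05 m
heave = dip-slip × cos(dip) = 83.05 × cos(67°) = 32.5 m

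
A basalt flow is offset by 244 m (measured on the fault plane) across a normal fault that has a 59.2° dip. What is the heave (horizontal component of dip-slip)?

125 m

heave = dip-slip × cos(dip) = 244 m × cos(59.2°) = 125 m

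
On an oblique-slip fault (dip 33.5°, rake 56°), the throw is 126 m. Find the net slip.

275 m

dip-slip = throw / sin(dip) = 126 / sin(33.5°) = 228.3 m
net slip = dip-slip / sin(rake) = 228.3 / sin(56°) = 275 m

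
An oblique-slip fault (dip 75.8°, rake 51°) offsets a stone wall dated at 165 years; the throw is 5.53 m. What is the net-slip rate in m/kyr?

dip-slip = throw / sin(dip) = 5.53 / sin(75.8°) = 5.704 m
net slip = dip-slip / sin(rake) = 5.704 / sin(51°) = 7.340 m
rate = 7.340 m / 165 years = 0.0445 m/yr = 44.5 m/kyr

44.5 m/kyr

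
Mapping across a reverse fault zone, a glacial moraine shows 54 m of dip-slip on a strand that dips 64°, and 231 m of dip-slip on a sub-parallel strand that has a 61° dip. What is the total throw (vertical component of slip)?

throw_A = 54 × sin(64°) = 48.53 m
throw_B = 231 × sin(61°) = 202 m
total = 48.53 + 202 = 251 m

251 m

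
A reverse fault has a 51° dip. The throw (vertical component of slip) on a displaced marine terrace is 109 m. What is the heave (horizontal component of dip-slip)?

heave = throw / tan(dip) = 109 / tan(51°) = 88.3 m

88.3 m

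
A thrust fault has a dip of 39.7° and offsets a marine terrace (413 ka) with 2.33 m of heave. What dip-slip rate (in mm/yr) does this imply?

0.00733 mm/yr

dip-slip = heave / cos(dip) = 2.33 m / cos(39.7°) = 3.028 m
rate = 3.028 m / 413 ka = 0.00000733 m/yr = 0.00733 mm/yr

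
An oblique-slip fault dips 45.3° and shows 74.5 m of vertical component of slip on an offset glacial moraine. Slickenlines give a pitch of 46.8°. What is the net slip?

dip-slip = throw / sin(dip) = 74.5 / sin(45.3°) = 104.8 m
net slip = dip-slip / sin(rake) = 104.8 / sin(46.8°) = 144 m

144 m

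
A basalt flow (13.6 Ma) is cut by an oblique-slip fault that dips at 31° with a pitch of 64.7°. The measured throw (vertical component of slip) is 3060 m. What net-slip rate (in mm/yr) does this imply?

dip-slip = throw / sin(dip) = 3060 / sin(31°) = 5941 m
net slip = dip-slip / sin(rake) = 5941 / sin(64.7°) = 6572 m
rate = 6572 m / 13.6 Ma = 0.000483 m/yr = 0.483 mm/yr

0.483 mm/yr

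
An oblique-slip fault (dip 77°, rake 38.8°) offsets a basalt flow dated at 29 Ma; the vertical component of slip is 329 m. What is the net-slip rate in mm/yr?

0.0186 mm/yr

dip-slip = throw / sin(dip) = 329 / sin(77°) = 337.7 m
net slip = dip-slip / sin(rake) = 337.7 / sin(38.8°) = 538.9 m
rate = 538.9 m / 29 Ma = 0.0000186 m/yr = 0.0186 mm/yr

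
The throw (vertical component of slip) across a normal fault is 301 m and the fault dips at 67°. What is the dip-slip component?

dip-slip = throw / sin(dip) = 301 / sin(67°) = 327 m

327 m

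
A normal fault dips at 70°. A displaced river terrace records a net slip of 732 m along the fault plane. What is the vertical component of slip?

throw = dip-slip × sin(dip) = 732 m × sin(70°) = 688 m

688 m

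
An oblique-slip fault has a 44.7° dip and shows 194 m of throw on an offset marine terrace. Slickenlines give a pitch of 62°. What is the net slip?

312 m

dip-slip = throw / sin(dip) = 194 / sin(44.7°) = 275.8 m
net slip = dip-slip / sin(rake) = 275.8 / sin(62°) = 312 m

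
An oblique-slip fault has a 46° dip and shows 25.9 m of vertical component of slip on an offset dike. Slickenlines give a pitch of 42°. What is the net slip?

dip-slip = throw / sin(dip) = 25.9 / sin(46°) = 36.01 m
net slip = dip-slip / sin(rake) = 36.01 / sin(42°) = 53.8 m

53.8 m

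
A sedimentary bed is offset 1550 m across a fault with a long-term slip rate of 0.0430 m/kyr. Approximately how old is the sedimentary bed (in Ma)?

age = offset / rate = 1550 m / (0.0430 m/kyr) = 3.6e+07 yr = 36 Ma

36 Ma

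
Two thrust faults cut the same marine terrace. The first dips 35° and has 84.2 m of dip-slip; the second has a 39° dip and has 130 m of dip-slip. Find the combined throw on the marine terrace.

130 m

throw_A = 84.2 × sin(35°) = 48.30 m
throw_B = 130 × sin(39°) = 81.81 m
total = 48.30 + 81.81 = 130 m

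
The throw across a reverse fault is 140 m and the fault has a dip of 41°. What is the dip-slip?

213 m

dip-slip = throw / sin(dip) = 140 / sin(41°) = 213 m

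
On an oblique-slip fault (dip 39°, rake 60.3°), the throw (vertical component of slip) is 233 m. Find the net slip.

426 m

dip-slip = throw / sin(dip) = 233 / sin(39°) = 370.2 m
net slip = dip-slip / sin(rake) = 370.2 / sin(60.3°) = 426 m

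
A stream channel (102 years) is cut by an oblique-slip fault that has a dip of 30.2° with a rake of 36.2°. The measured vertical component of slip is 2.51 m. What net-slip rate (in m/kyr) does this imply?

dip-slip = throw / sin(dip) = 2.51 / sin(30.2°) = 4.990 m
net slip = dip-slip / sin(rake) = 4.990 / sin(36.2°) = 8.449 m
rate = 8.449 m / 102 years = 0.0828 m/yr = 82.8 m/kyr

82.8 m/kyr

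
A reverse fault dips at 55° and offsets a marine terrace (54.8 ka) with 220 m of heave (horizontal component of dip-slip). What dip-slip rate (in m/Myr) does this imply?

7000 m/Myr

dip-slip = heave / cos(dip) = 220 m / cos(55°) = 383.6 m
rate = 383.6 m / 54.8 ka = 0.00700 m/yr = 7000 m/Myr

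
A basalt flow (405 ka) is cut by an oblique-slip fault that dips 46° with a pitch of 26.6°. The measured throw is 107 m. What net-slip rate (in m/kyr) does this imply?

dip-slip = throw / sin(dip) = 107 / sin(46°) = 148.7 m
net slip = dip-slip / sin(rake) = 148.7 / sin(26.6°) = 332.2 m
rate = 332.2 m / 405 ka = 0.000820 m/yr = 0.820 m/kyr

0.820 m/kyr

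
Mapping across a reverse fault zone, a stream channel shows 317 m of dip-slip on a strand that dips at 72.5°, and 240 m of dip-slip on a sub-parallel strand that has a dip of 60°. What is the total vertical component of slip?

510 m

throw_A = 317 × sin(72.5°) = 302.3 m
throw_B = 240 × sin(60°) = 207.8 m
total = 302.3 + 207.8 = 510 m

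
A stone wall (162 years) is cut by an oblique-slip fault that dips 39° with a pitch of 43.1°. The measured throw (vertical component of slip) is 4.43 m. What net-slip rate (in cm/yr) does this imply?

6.36 cm/yr

dip-slip = throw / sin(dip) = 4.43 / sin(39°) = 7.039 m
net slip = dip-slip / sin(rake) = 7.039 / sin(43.1°) = 10.30 m
rate = 10.30 m / 162 years = 0.0636 m/yr = 6.36 cm/yr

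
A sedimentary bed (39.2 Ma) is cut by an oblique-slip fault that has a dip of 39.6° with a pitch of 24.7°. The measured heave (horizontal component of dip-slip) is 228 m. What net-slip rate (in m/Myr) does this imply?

dip-slip = heave / cos(dip) = 228 / cos(39.6°) = 295.9 m
net slip = dip-slip / sin(rake) = 295.9 / sin(24.7°) = 708.1 m
rate = 708.1 m / 39.2 Ma = 0.0000181 m/yr = 18.1 m/Myr

18.1 m/Myr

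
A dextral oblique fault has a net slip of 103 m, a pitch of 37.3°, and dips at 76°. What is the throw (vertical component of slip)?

60.6 m

dip-slip = net slip × sin(rake) = 103 m × sin(37.3°) = 62.42 m
throw = dip-slip × sin(dip) = 62.42 × sin(76°) = 60.6 m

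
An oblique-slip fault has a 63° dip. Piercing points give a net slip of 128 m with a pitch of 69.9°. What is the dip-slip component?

120 m

dip-slip = net slip × sin(rake) = 128 m × sin(69.9°) = 120 m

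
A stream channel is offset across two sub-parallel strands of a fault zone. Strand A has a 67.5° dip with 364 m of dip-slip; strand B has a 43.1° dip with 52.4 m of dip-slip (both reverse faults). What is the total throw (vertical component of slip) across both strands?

372 m

throw_A = 364 × sin(67.5°) = 336.3 m
throw_B = 52.4 × sin(43.1°) = 35.80 m
total = 336.3 + 35.80 = 372 m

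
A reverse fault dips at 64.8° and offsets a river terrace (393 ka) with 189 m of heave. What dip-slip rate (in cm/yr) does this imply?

0.113 cm/yr

dip-slip = heave / cos(dip) = 189 m / cos(64.8°) = 443.9 m
rate = 443.9 m / 393 ka = 0.00113 m/yr = 0.113 cm/yr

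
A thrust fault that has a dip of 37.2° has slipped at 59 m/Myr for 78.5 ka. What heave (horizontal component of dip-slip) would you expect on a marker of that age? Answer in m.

3.69 m

dip-slip = rate × time = 59 m/Myr × 78.5 ka = 4.631 m
heave = dip-slip × cos(dip) = 4.631 × cos(37.2°) = 3.69 m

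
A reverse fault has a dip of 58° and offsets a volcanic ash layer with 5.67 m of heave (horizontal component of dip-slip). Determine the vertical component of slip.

9.07 m

throw = heave × tan(dip) = 5.67 × tan(58°) = 9.07 m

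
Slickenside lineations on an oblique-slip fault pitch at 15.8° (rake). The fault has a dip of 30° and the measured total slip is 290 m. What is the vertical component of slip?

39.5 m

dip-slip = net slip × sin(rake) = 290 m × sin(15.8°) = 78.96 m
throw = dip-slip × sin(dip) = 78.96 × sin(30°) = 39.5 m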